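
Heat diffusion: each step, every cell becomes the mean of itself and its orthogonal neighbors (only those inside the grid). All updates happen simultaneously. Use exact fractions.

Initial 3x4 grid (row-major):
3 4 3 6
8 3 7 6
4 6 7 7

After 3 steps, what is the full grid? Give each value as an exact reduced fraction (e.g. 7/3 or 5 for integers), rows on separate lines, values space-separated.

Answer: 1139/240 3657/800 4127/800 3829/720
11641/2400 5269/1000 16127/3000 42823/7200
3907/720 12971/2400 43543/7200 13237/2160

Derivation:
After step 1:
  5 13/4 5 5
  9/2 28/5 26/5 13/2
  6 5 27/4 20/3
After step 2:
  17/4 377/80 369/80 11/2
  211/40 471/100 581/100 701/120
  31/6 467/80 1417/240 239/36
After step 3:
  1139/240 3657/800 4127/800 3829/720
  11641/2400 5269/1000 16127/3000 42823/7200
  3907/720 12971/2400 43543/7200 13237/2160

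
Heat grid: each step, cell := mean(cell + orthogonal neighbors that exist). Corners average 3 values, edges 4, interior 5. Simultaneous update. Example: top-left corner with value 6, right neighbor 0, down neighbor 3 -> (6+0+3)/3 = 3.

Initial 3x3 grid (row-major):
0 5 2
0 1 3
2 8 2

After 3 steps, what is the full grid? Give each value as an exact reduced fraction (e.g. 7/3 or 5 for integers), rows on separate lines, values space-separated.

Answer: 4579/2160 2639/1200 374/135
10181/4800 1051/375 10067/3600
374/135 41393/14400 7229/2160

Derivation:
After step 1:
  5/3 2 10/3
  3/4 17/5 2
  10/3 13/4 13/3
After step 2:
  53/36 13/5 22/9
  183/80 57/25 49/15
  22/9 859/240 115/36
After step 3:
  4579/2160 2639/1200 374/135
  10181/4800 1051/375 10067/3600
  374/135 41393/14400 7229/2160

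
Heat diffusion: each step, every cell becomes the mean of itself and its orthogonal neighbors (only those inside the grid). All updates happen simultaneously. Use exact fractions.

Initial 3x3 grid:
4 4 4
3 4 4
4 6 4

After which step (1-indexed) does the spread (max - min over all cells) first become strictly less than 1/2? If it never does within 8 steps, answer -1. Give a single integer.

Answer: 3

Derivation:
Step 1: max=14/3, min=11/3, spread=1
Step 2: max=177/40, min=137/36, spread=223/360
Step 3: max=4691/1080, min=8467/2160, spread=61/144
  -> spread < 1/2 first at step 3
Step 4: max=276307/64800, min=514289/129600, spread=511/1728
Step 5: max=16436279/3888000, min=31256683/7776000, spread=4309/20736
Step 6: max=978154063/233280000, min=1888255001/466560000, spread=36295/248832
Step 7: max=58407555611/13996800000, min=113948489347/27993600000, spread=305773/2985984
Step 8: max=3491013952267/839808000000, min=6861280201409/1679616000000, spread=2575951/35831808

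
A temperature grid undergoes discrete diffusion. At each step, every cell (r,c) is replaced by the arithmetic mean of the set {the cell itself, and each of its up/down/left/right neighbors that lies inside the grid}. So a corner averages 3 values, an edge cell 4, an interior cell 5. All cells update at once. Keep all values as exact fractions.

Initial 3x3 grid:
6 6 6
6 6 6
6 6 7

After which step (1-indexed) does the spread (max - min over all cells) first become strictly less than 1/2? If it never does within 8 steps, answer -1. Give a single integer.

Step 1: max=19/3, min=6, spread=1/3
  -> spread < 1/2 first at step 1
Step 2: max=113/18, min=6, spread=5/18
Step 3: max=1337/216, min=6, spread=41/216
Step 4: max=79891/12960, min=2171/360, spread=347/2592
Step 5: max=4772537/777600, min=21757/3600, spread=2921/31104
Step 6: max=285764539/46656000, min=2617483/432000, spread=24611/373248
Step 7: max=17114882033/2799360000, min=58976741/9720000, spread=207329/4478976
Step 8: max=1025799552451/167961600000, min=3149201599/518400000, spread=1746635/53747712

Answer: 1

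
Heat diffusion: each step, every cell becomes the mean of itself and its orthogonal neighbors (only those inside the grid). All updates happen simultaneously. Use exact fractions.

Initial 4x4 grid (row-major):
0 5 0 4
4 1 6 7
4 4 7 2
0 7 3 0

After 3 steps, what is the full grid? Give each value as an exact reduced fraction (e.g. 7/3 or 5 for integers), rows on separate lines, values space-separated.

Answer: 67/24 7141/2400 26311/7200 517/135
7201/2400 3511/1000 1444/375 29041/7200
4943/1440 1133/300 11741/3000 27817/7200
1939/540 5309/1440 27097/7200 3767/1080

Derivation:
After step 1:
  3 3/2 15/4 11/3
  9/4 4 21/5 19/4
  3 23/5 22/5 4
  11/3 7/2 17/4 5/3
After step 2:
  9/4 49/16 787/240 73/18
  49/16 331/100 211/50 997/240
  811/240 39/10 429/100 889/240
  61/18 961/240 829/240 119/36
After step 3:
  67/24 7141/2400 26311/7200 517/135
  7201/2400 3511/1000 1444/375 29041/7200
  4943/1440 1133/300 11741/3000 27817/7200
  1939/540 5309/1440 27097/7200 3767/1080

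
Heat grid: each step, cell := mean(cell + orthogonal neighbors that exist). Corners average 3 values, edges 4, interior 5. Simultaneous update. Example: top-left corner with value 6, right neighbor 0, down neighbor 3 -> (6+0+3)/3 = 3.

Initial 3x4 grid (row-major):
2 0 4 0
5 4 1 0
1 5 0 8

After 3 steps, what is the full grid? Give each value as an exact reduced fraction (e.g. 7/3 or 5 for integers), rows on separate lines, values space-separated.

Answer: 1135/432 16493/7200 14333/7200 481/270
421/150 5343/2000 1127/500 10547/4800
83/27 10259/3600 4927/1800 5353/2160

Derivation:
After step 1:
  7/3 5/2 5/4 4/3
  3 3 9/5 9/4
  11/3 5/2 7/2 8/3
After step 2:
  47/18 109/48 413/240 29/18
  3 64/25 59/25 161/80
  55/18 19/6 157/60 101/36
After step 3:
  1135/432 16493/7200 14333/7200 481/270
  421/150 5343/2000 1127/500 10547/4800
  83/27 10259/3600 4927/1800 5353/2160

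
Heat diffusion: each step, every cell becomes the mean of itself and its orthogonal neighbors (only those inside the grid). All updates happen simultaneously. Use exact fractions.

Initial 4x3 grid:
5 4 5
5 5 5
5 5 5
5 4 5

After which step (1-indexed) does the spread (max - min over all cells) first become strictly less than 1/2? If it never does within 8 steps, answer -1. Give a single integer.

Answer: 1

Derivation:
Step 1: max=5, min=14/3, spread=1/3
  -> spread < 1/2 first at step 1
Step 2: max=487/100, min=1133/240, spread=179/1200
Step 3: max=4367/900, min=10363/2160, spread=589/10800
Step 4: max=1741147/360000, min=4154693/864000, spread=120299/4320000
Step 5: max=15652277/3240000, min=249853087/51840000, spread=116669/10368000
Step 6: max=6257729107/1296000000, min=15000377933/3110400000, spread=90859619/15552000000
Step 7: max=375361971113/77760000000, min=900386280247/186624000000, spread=2412252121/933120000000
Step 8: max=22519150489867/4665600000000, min=54031574164373/11197440000000, spread=71935056539/55987200000000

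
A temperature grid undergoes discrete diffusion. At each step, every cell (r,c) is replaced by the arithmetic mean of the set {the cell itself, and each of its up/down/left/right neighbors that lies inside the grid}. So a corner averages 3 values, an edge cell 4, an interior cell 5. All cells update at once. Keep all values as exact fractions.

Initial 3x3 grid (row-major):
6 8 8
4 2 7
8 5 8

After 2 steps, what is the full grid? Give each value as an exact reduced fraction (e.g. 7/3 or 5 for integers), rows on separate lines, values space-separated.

After step 1:
  6 6 23/3
  5 26/5 25/4
  17/3 23/4 20/3
After step 2:
  17/3 373/60 239/36
  82/15 141/25 1547/240
  197/36 1397/240 56/9

Answer: 17/3 373/60 239/36
82/15 141/25 1547/240
197/36 1397/240 56/9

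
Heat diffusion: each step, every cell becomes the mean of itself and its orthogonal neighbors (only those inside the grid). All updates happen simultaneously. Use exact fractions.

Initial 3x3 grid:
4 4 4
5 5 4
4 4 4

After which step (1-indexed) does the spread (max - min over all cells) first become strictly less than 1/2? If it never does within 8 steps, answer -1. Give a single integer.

Answer: 2

Derivation:
Step 1: max=9/2, min=4, spread=1/2
Step 2: max=527/120, min=333/80, spread=11/48
  -> spread < 1/2 first at step 2
Step 3: max=31399/7200, min=503/120, spread=1219/7200
Step 4: max=1868603/432000, min=404759/96000, spread=755/6912
Step 5: max=111785491/25920000, min=73200119/17280000, spread=6353/82944
Step 6: max=6685858127/1555200000, min=4401477293/1036800000, spread=53531/995328
Step 7: max=400488444319/93312000000, min=9801614173/2304000000, spread=450953/11943936
Step 8: max=23995229793443/5598720000000, min=15897886450837/3732480000000, spread=3799043/143327232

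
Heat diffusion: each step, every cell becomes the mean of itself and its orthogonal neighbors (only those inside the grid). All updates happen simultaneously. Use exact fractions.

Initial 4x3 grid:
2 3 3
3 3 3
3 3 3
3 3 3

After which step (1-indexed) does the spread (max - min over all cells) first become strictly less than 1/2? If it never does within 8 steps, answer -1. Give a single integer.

Answer: 1

Derivation:
Step 1: max=3, min=8/3, spread=1/3
  -> spread < 1/2 first at step 1
Step 2: max=3, min=49/18, spread=5/18
Step 3: max=3, min=607/216, spread=41/216
Step 4: max=3, min=73543/25920, spread=4217/25920
Step 5: max=21521/7200, min=4456451/1555200, spread=38417/311040
Step 6: max=429403/144000, min=268735789/93312000, spread=1903471/18662400
Step 7: max=12844241/4320000, min=16195170911/5598720000, spread=18038617/223948800
Step 8: max=1153473241/388800000, min=974501417149/335923200000, spread=883978523/13436928000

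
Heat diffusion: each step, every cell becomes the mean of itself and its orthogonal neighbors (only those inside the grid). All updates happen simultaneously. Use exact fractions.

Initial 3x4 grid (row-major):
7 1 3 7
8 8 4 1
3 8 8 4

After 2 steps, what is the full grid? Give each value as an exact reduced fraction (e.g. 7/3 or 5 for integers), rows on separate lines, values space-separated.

After step 1:
  16/3 19/4 15/4 11/3
  13/2 29/5 24/5 4
  19/3 27/4 6 13/3
After step 2:
  199/36 589/120 509/120 137/36
  719/120 143/25 487/100 21/5
  235/36 1493/240 1313/240 43/9

Answer: 199/36 589/120 509/120 137/36
719/120 143/25 487/100 21/5
235/36 1493/240 1313/240 43/9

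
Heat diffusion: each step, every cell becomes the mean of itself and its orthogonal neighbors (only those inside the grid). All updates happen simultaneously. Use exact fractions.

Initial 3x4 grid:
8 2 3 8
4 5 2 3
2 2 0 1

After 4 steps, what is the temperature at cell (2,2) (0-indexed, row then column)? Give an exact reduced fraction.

Answer: 69199/27000

Derivation:
Step 1: cell (2,2) = 5/4
Step 2: cell (2,2) = 223/120
Step 3: cell (2,2) = 4049/1800
Step 4: cell (2,2) = 69199/27000
Full grid after step 4:
  512867/129600 811507/216000 770467/216000 110693/32400
  3076673/864000 1202197/360000 90781/30000 142691/48000
  412817/129600 152533/54000 69199/27000 162311/64800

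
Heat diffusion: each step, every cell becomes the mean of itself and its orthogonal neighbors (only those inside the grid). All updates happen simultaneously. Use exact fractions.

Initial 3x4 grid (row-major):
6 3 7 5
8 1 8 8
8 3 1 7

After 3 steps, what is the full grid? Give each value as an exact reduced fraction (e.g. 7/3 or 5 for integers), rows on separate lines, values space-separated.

After step 1:
  17/3 17/4 23/4 20/3
  23/4 23/5 5 7
  19/3 13/4 19/4 16/3
After step 2:
  47/9 76/15 65/12 233/36
  447/80 457/100 271/50 6
  46/9 71/15 55/12 205/36
After step 3:
  11431/2160 2281/450 10069/1800 161/27
  24589/4800 10151/2000 2599/500 1769/300
  11111/2160 8549/1800 4597/900 293/54

Answer: 11431/2160 2281/450 10069/1800 161/27
24589/4800 10151/2000 2599/500 1769/300
11111/2160 8549/1800 4597/900 293/54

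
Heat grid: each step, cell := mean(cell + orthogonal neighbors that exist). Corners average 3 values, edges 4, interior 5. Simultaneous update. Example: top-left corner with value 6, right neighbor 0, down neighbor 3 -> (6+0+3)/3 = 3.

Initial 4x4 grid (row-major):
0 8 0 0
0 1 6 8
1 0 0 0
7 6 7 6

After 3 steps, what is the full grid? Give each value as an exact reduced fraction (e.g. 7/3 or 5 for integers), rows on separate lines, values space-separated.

Answer: 965/432 17251/7200 21691/7200 1331/432
3649/1800 15511/6000 17161/6000 11693/3600
4933/1800 3407/1200 4009/1200 12541/3600
7261/2160 26827/7200 27827/7200 8531/2160

Derivation:
After step 1:
  8/3 9/4 7/2 8/3
  1/2 3 3 7/2
  2 8/5 13/5 7/2
  14/3 5 19/4 13/3
After step 2:
  65/36 137/48 137/48 29/9
  49/24 207/100 78/25 19/6
  263/120 71/25 309/100 209/60
  35/9 961/240 1001/240 151/36
After step 3:
  965/432 17251/7200 21691/7200 1331/432
  3649/1800 15511/6000 17161/6000 11693/3600
  4933/1800 3407/1200 4009/1200 12541/3600
  7261/2160 26827/7200 27827/7200 8531/2160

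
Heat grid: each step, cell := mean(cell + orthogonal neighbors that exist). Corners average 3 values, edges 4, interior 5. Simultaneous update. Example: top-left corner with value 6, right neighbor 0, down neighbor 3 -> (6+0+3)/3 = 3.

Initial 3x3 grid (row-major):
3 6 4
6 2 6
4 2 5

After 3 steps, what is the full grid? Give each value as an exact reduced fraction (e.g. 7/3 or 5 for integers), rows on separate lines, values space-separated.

After step 1:
  5 15/4 16/3
  15/4 22/5 17/4
  4 13/4 13/3
After step 2:
  25/6 1109/240 40/9
  343/80 97/25 1099/240
  11/3 959/240 71/18
After step 3:
  523/120 61603/14400 614/135
  19201/4800 6409/1500 60653/14400
  239/60 55753/14400 4507/1080

Answer: 523/120 61603/14400 614/135
19201/4800 6409/1500 60653/14400
239/60 55753/14400 4507/1080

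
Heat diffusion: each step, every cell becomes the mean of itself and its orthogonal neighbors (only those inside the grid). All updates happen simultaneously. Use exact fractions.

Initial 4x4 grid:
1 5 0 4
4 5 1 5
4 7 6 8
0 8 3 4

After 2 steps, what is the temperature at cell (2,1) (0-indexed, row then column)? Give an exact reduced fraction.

Step 1: cell (2,1) = 6
Step 2: cell (2,1) = 473/100
Full grid after step 2:
  115/36 779/240 233/80 10/3
  899/240 401/100 99/25 333/80
  69/16 473/100 127/25 81/16
  49/12 79/16 79/16 16/3

Answer: 473/100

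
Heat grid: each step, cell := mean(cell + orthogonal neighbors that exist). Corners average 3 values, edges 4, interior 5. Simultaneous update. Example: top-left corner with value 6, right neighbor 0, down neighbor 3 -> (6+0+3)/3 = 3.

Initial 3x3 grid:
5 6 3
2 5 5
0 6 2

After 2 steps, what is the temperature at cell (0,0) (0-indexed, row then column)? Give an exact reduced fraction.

Step 1: cell (0,0) = 13/3
Step 2: cell (0,0) = 145/36
Full grid after step 2:
  145/36 371/80 79/18
  37/10 391/100 351/80
  107/36 301/80 34/9

Answer: 145/36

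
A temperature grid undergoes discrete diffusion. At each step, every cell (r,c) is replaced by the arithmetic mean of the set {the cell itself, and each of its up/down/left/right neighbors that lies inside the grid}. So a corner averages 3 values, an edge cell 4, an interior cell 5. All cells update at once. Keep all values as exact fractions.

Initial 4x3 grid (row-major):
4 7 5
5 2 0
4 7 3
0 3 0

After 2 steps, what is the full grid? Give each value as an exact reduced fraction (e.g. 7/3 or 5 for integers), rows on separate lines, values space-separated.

After step 1:
  16/3 9/2 4
  15/4 21/5 5/2
  4 19/5 5/2
  7/3 5/2 2
After step 2:
  163/36 541/120 11/3
  1037/240 15/4 33/10
  833/240 17/5 27/10
  53/18 319/120 7/3

Answer: 163/36 541/120 11/3
1037/240 15/4 33/10
833/240 17/5 27/10
53/18 319/120 7/3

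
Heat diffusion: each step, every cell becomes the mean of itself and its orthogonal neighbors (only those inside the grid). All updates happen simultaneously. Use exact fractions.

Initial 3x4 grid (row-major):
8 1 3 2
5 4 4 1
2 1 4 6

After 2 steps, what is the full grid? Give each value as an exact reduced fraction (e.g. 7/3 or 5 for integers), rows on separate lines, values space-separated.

After step 1:
  14/3 4 5/2 2
  19/4 3 16/5 13/4
  8/3 11/4 15/4 11/3
After step 2:
  161/36 85/24 117/40 31/12
  181/48 177/50 157/50 727/240
  61/18 73/24 401/120 32/9

Answer: 161/36 85/24 117/40 31/12
181/48 177/50 157/50 727/240
61/18 73/24 401/120 32/9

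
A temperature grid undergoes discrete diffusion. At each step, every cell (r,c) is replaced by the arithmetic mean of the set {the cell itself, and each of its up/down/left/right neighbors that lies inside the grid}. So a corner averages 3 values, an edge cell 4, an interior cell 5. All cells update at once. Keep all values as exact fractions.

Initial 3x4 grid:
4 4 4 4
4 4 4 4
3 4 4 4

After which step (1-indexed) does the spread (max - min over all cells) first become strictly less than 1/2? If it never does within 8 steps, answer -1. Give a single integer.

Step 1: max=4, min=11/3, spread=1/3
  -> spread < 1/2 first at step 1
Step 2: max=4, min=67/18, spread=5/18
Step 3: max=4, min=823/216, spread=41/216
Step 4: max=4, min=99463/25920, spread=4217/25920
Step 5: max=28721/7200, min=6011651/1555200, spread=38417/311040
Step 6: max=573403/144000, min=362047789/93312000, spread=1903471/18662400
Step 7: max=17164241/4320000, min=21793890911/5598720000, spread=18038617/223948800
Step 8: max=1542273241/388800000, min=1310424617149/335923200000, spread=883978523/13436928000

Answer: 1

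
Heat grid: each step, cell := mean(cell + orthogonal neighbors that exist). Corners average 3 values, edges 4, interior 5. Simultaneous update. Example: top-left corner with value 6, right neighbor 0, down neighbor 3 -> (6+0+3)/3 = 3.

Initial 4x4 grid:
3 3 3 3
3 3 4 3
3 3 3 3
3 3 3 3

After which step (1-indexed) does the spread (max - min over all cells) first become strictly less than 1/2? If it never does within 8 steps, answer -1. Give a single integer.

Step 1: max=13/4, min=3, spread=1/4
  -> spread < 1/2 first at step 1
Step 2: max=161/50, min=3, spread=11/50
Step 3: max=7567/2400, min=3, spread=367/2400
Step 4: max=33971/10800, min=1813/600, spread=1337/10800
Step 5: max=1013669/324000, min=54469/18000, spread=33227/324000
Step 6: max=30374327/9720000, min=328049/108000, spread=849917/9720000
Step 7: max=908514347/291600000, min=4928533/1620000, spread=21378407/291600000
Step 8: max=27210462371/8748000000, min=1481688343/486000000, spread=540072197/8748000000

Answer: 1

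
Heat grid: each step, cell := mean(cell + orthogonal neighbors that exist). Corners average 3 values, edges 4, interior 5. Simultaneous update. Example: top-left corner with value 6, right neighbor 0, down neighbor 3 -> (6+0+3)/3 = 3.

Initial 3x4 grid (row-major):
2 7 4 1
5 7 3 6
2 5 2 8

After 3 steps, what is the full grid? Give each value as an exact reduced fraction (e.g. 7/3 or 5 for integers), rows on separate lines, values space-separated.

After step 1:
  14/3 5 15/4 11/3
  4 27/5 22/5 9/2
  4 4 9/2 16/3
After step 2:
  41/9 1129/240 1009/240 143/36
  271/60 114/25 451/100 179/40
  4 179/40 547/120 43/9
After step 3:
  9919/2160 32443/7200 31303/7200 9109/2160
  15869/3600 27319/6000 8923/2000 3547/800
  1559/360 2639/600 16489/3600 1243/270

Answer: 9919/2160 32443/7200 31303/7200 9109/2160
15869/3600 27319/6000 8923/2000 3547/800
1559/360 2639/600 16489/3600 1243/270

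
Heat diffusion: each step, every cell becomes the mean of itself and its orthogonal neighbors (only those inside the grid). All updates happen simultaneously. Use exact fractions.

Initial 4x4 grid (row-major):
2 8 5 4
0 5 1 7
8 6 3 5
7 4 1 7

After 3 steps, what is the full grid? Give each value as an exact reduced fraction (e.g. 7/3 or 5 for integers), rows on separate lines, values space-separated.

After step 1:
  10/3 5 9/2 16/3
  15/4 4 21/5 17/4
  21/4 26/5 16/5 11/2
  19/3 9/2 15/4 13/3
After step 2:
  145/36 101/24 571/120 169/36
  49/12 443/100 403/100 1157/240
  77/15 443/100 437/100 1037/240
  193/36 1187/240 947/240 163/36
After step 3:
  887/216 7841/1800 7961/1800 10277/2160
  15907/3600 12709/3000 26891/6000 32159/7200
  17107/3600 27971/6000 6329/1500 32471/7200
  11117/2160 33629/7200 32021/7200 2303/540

Answer: 887/216 7841/1800 7961/1800 10277/2160
15907/3600 12709/3000 26891/6000 32159/7200
17107/3600 27971/6000 6329/1500 32471/7200
11117/2160 33629/7200 32021/7200 2303/540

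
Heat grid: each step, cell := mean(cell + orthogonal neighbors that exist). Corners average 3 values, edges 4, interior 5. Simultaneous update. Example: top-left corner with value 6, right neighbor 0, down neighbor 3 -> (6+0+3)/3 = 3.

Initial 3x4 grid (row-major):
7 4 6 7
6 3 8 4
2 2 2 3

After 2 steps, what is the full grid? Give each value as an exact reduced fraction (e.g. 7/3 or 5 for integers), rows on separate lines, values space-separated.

Answer: 91/18 1291/240 1291/240 209/36
181/40 419/100 247/50 563/120
121/36 209/60 17/5 49/12

Derivation:
After step 1:
  17/3 5 25/4 17/3
  9/2 23/5 23/5 11/2
  10/3 9/4 15/4 3
After step 2:
  91/18 1291/240 1291/240 209/36
  181/40 419/100 247/50 563/120
  121/36 209/60 17/5 49/12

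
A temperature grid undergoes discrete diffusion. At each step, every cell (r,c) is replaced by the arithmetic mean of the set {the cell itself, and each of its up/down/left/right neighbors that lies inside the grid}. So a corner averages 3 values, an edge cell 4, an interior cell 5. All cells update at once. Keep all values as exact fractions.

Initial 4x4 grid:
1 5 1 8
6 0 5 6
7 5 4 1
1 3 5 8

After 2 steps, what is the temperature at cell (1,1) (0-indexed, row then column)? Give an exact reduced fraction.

Step 1: cell (1,1) = 21/5
Step 2: cell (1,1) = 329/100
Full grid after step 2:
  37/12 147/40 147/40 59/12
  329/80 329/100 423/100 359/80
  943/240 81/20 83/20 221/48
  143/36 479/120 103/24 173/36

Answer: 329/100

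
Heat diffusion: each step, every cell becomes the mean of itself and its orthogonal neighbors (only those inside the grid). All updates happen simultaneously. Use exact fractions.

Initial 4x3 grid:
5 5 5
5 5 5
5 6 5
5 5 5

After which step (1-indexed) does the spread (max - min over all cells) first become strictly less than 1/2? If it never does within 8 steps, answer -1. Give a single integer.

Answer: 1

Derivation:
Step 1: max=21/4, min=5, spread=1/4
  -> spread < 1/2 first at step 1
Step 2: max=523/100, min=5, spread=23/100
Step 3: max=24811/4800, min=2013/400, spread=131/960
Step 4: max=222551/43200, min=36391/7200, spread=841/8640
Step 5: max=88942051/17280000, min=7293373/1440000, spread=56863/691200
Step 6: max=799134341/155520000, min=65789543/12960000, spread=386393/6220800
Step 7: max=319433723131/62208000000, min=26340358813/5184000000, spread=26795339/497664000
Step 8: max=19146215714129/3732480000000, min=1582286149667/311040000000, spread=254051069/5971968000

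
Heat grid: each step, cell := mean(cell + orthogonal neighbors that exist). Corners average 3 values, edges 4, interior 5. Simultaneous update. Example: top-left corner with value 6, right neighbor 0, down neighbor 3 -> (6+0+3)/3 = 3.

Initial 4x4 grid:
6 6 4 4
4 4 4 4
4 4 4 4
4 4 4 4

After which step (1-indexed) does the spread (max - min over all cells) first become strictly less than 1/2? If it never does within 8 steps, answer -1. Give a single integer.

Answer: 6

Derivation:
Step 1: max=16/3, min=4, spread=4/3
Step 2: max=89/18, min=4, spread=17/18
Step 3: max=644/135, min=4, spread=104/135
Step 4: max=9382/2025, min=4, spread=1282/2025
Step 5: max=276301/60750, min=18079/4500, spread=64469/121500
Step 6: max=32659831/7290000, min=1089529/270000, spread=810637/1822500
  -> spread < 1/2 first at step 6
Step 7: max=969081073/218700000, min=2190953/540000, spread=20436277/54675000
Step 8: max=28813353403/6561000000, min=198168241/48600000, spread=515160217/1640250000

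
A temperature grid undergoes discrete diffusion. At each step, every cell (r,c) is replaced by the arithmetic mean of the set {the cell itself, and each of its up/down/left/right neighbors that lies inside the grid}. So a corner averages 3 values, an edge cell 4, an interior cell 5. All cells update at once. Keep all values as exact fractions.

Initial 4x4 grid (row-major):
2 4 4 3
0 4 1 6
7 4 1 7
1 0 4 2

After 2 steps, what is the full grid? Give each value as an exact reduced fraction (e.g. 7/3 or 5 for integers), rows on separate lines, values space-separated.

After step 1:
  2 7/2 3 13/3
  13/4 13/5 16/5 17/4
  3 16/5 17/5 4
  8/3 9/4 7/4 13/3
After step 2:
  35/12 111/40 421/120 139/36
  217/80 63/20 329/100 947/240
  727/240 289/100 311/100 959/240
  95/36 37/15 44/15 121/36

Answer: 35/12 111/40 421/120 139/36
217/80 63/20 329/100 947/240
727/240 289/100 311/100 959/240
95/36 37/15 44/15 121/36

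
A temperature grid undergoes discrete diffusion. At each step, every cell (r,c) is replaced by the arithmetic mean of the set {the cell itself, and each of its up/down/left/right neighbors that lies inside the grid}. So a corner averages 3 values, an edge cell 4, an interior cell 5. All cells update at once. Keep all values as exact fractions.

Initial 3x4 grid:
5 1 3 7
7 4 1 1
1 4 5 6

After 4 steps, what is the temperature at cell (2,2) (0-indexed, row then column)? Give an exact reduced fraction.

Step 1: cell (2,2) = 4
Step 2: cell (2,2) = 143/40
Step 3: cell (2,2) = 2191/600
Step 4: cell (2,2) = 129829/36000
Full grid after step 4:
  481729/129600 773309/216000 741349/216000 447959/129600
  3266951/864000 1298899/360000 1271249/360000 3044461/864000
  163693/43200 44413/12000 129829/36000 17467/4800

Answer: 129829/36000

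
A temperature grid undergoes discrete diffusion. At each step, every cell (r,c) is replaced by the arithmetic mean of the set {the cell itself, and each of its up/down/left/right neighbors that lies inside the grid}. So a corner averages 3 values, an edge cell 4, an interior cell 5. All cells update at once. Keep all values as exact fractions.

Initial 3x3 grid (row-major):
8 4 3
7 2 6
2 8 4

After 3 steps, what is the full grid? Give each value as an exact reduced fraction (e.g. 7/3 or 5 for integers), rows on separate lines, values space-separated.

After step 1:
  19/3 17/4 13/3
  19/4 27/5 15/4
  17/3 4 6
After step 2:
  46/9 1219/240 37/9
  443/80 443/100 1169/240
  173/36 79/15 55/12
After step 3:
  2831/540 67433/14400 2531/540
  23861/4800 30221/6000 64783/14400
  11239/2160 17177/3600 3533/720

Answer: 2831/540 67433/14400 2531/540
23861/4800 30221/6000 64783/14400
11239/2160 17177/3600 3533/720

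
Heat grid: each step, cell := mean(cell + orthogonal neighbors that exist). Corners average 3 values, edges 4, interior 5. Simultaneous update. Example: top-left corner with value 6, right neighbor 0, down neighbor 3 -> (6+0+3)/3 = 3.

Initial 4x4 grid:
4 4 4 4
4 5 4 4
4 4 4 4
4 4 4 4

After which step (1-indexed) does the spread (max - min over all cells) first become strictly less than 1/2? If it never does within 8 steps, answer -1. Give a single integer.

Answer: 1

Derivation:
Step 1: max=17/4, min=4, spread=1/4
  -> spread < 1/2 first at step 1
Step 2: max=211/50, min=4, spread=11/50
Step 3: max=9967/2400, min=4, spread=367/2400
Step 4: max=44771/10800, min=2413/600, spread=1337/10800
Step 5: max=1337669/324000, min=72469/18000, spread=33227/324000
Step 6: max=40094327/9720000, min=436049/108000, spread=849917/9720000
Step 7: max=1200114347/291600000, min=6548533/1620000, spread=21378407/291600000
Step 8: max=35958462371/8748000000, min=1967688343/486000000, spread=540072197/8748000000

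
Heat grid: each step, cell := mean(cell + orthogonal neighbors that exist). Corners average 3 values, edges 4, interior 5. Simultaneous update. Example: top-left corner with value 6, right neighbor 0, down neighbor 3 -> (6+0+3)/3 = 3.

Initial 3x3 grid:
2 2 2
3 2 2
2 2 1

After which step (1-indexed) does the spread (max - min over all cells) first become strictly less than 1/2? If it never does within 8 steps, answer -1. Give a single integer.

Step 1: max=7/3, min=5/3, spread=2/3
Step 2: max=547/240, min=31/18, spread=401/720
Step 3: max=4757/2160, min=2021/1080, spread=143/432
  -> spread < 1/2 first at step 3
Step 4: max=276679/129600, min=123277/64800, spread=1205/5184
Step 5: max=16442813/7776000, min=7586969/3888000, spread=10151/62208
Step 6: max=972982111/466560000, min=459766993/233280000, spread=85517/746496
Step 7: max=57980956517/27993600000, min=27864804821/13996800000, spread=720431/8957952
Step 8: max=3456829489399/1679616000000, min=1680998955637/839808000000, spread=6069221/107495424

Answer: 3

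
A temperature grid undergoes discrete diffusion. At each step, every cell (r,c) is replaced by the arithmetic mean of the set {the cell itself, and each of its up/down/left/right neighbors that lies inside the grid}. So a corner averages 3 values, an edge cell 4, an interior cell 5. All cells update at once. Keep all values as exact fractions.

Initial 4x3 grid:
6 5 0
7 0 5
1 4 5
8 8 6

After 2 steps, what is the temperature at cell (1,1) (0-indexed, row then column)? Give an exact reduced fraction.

Step 1: cell (1,1) = 21/5
Step 2: cell (1,1) = 331/100
Full grid after step 2:
  49/12 977/240 103/36
  187/40 331/100 451/120
  533/120 243/50 523/120
  103/18 221/40 107/18

Answer: 331/100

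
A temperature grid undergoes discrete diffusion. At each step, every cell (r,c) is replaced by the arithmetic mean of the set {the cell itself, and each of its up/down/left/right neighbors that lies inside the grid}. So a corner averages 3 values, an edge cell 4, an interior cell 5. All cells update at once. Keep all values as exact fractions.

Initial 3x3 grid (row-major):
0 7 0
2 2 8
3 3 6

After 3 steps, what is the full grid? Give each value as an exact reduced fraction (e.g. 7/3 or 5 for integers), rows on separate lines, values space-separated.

Answer: 179/60 15511/4800 2923/720
39983/14400 11173/3000 14477/3600
6949/2160 25679/7200 4757/1080

Derivation:
After step 1:
  3 9/4 5
  7/4 22/5 4
  8/3 7/2 17/3
After step 2:
  7/3 293/80 15/4
  709/240 159/50 143/30
  95/36 487/120 79/18
After step 3:
  179/60 15511/4800 2923/720
  39983/14400 11173/3000 14477/3600
  6949/2160 25679/7200 4757/1080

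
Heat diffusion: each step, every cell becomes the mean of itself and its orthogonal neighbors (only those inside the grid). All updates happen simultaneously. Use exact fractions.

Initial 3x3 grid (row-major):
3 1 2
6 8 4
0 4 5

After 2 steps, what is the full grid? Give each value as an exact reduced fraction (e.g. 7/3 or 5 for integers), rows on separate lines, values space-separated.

Answer: 133/36 413/120 127/36
931/240 427/100 961/240
71/18 991/240 40/9

Derivation:
After step 1:
  10/3 7/2 7/3
  17/4 23/5 19/4
  10/3 17/4 13/3
After step 2:
  133/36 413/120 127/36
  931/240 427/100 961/240
  71/18 991/240 40/9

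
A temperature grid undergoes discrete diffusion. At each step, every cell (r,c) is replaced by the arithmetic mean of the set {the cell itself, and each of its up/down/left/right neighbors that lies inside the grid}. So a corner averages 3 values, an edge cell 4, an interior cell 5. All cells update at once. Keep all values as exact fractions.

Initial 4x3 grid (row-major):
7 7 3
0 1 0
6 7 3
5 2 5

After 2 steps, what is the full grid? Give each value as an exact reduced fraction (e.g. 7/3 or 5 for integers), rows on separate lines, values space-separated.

After step 1:
  14/3 9/2 10/3
  7/2 3 7/4
  9/2 19/5 15/4
  13/3 19/4 10/3
After step 2:
  38/9 31/8 115/36
  47/12 331/100 71/24
  121/30 99/25 379/120
  163/36 973/240 71/18

Answer: 38/9 31/8 115/36
47/12 331/100 71/24
121/30 99/25 379/120
163/36 973/240 71/18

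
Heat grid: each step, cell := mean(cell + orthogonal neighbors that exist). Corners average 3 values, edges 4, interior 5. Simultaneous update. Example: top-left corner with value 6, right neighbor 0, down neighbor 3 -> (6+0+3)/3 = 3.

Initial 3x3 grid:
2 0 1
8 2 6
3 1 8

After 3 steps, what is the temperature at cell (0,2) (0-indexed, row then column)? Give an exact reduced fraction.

Answer: 3217/1080

Derivation:
Step 1: cell (0,2) = 7/3
Step 2: cell (0,2) = 47/18
Step 3: cell (0,2) = 3217/1080
Full grid after step 3:
  404/135 40313/14400 3217/1080
  48163/14400 20581/6000 49813/14400
  2723/720 3041/800 2873/720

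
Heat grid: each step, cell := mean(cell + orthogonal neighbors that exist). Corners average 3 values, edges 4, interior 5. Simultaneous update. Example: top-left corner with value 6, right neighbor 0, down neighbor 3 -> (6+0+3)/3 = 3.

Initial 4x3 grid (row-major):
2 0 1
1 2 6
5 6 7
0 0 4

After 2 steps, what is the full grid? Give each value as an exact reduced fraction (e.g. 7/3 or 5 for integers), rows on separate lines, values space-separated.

After step 1:
  1 5/4 7/3
  5/2 3 4
  3 4 23/4
  5/3 5/2 11/3
After step 2:
  19/12 91/48 91/36
  19/8 59/20 181/48
  67/24 73/20 209/48
  43/18 71/24 143/36

Answer: 19/12 91/48 91/36
19/8 59/20 181/48
67/24 73/20 209/48
43/18 71/24 143/36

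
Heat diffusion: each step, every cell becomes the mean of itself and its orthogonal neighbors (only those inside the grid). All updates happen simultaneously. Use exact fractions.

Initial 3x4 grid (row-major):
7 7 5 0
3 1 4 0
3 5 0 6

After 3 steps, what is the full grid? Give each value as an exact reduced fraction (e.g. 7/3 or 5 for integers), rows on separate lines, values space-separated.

Answer: 979/216 2863/720 497/144 571/216
5551/1440 2267/600 1717/600 775/288
775/216 2233/720 143/48 175/72

Derivation:
After step 1:
  17/3 5 4 5/3
  7/2 4 2 5/2
  11/3 9/4 15/4 2
After step 2:
  85/18 14/3 19/6 49/18
  101/24 67/20 13/4 49/24
  113/36 41/12 5/2 11/4
After step 3:
  979/216 2863/720 497/144 571/216
  5551/1440 2267/600 1717/600 775/288
  775/216 2233/720 143/48 175/72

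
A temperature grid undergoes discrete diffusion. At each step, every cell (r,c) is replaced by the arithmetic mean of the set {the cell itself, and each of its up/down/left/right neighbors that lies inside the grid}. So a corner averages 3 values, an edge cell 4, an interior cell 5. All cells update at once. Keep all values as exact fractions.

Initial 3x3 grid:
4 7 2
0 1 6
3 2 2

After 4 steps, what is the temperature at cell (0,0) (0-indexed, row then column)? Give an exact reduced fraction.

Answer: 196087/64800

Derivation:
Step 1: cell (0,0) = 11/3
Step 2: cell (0,0) = 55/18
Step 3: cell (0,0) = 3431/1080
Step 4: cell (0,0) = 196087/64800
Full grid after step 4:
  196087/64800 1435229/432000 49111/14400
  75319/27000 1050521/360000 2784833/864000
  39853/16200 64853/24000 370249/129600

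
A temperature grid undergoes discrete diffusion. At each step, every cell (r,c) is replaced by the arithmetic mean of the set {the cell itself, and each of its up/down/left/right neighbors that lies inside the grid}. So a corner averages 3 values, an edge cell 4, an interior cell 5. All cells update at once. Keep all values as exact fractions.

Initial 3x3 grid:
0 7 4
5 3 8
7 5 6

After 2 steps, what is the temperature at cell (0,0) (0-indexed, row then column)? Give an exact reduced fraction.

Answer: 15/4

Derivation:
Step 1: cell (0,0) = 4
Step 2: cell (0,0) = 15/4
Full grid after step 2:
  15/4 583/120 181/36
  1141/240 467/100 1411/240
  44/9 457/80 101/18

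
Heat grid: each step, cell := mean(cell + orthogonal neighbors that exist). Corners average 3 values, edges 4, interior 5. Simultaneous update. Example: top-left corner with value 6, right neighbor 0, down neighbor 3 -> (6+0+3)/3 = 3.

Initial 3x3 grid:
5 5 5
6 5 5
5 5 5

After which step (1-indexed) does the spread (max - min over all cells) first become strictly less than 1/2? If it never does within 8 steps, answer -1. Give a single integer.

Answer: 1

Derivation:
Step 1: max=16/3, min=5, spread=1/3
  -> spread < 1/2 first at step 1
Step 2: max=1267/240, min=5, spread=67/240
Step 3: max=11237/2160, min=1007/200, spread=1807/10800
Step 4: max=4477963/864000, min=27361/5400, spread=33401/288000
Step 5: max=40109933/7776000, min=2743391/540000, spread=3025513/38880000
Step 6: max=16016926867/3110400000, min=146755949/28800000, spread=53531/995328
Step 7: max=959152925849/186624000000, min=39671116051/7776000000, spread=450953/11943936
Step 8: max=57496103560603/11197440000000, min=4766608610519/933120000000, spread=3799043/143327232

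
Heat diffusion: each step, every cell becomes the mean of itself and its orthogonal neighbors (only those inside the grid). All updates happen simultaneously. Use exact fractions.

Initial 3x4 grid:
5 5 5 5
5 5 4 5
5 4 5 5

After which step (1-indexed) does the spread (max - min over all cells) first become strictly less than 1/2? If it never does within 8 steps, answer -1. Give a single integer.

Step 1: max=5, min=9/2, spread=1/2
Step 2: max=5, min=1111/240, spread=89/240
  -> spread < 1/2 first at step 2
Step 3: max=3911/800, min=11293/2400, spread=11/60
Step 4: max=105383/21600, min=1024453/216000, spread=29377/216000
Step 5: max=2615483/540000, min=1285829/270000, spread=1753/21600
Step 6: max=188061959/38880000, min=27532193/5760000, spread=71029/1244160
Step 7: max=11254976381/2332800000, min=18601283771/3888000000, spread=7359853/182250000
Step 8: max=224910664193/46656000000, min=99325855433/20736000000, spread=45679663/1492992000

Answer: 2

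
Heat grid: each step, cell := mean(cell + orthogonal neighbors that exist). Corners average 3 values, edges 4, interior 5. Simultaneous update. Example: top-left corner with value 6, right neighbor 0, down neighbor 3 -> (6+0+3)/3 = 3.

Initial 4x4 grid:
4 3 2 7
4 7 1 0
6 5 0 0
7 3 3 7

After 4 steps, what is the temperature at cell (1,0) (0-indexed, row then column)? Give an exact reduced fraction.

Answer: 185153/43200

Derivation:
Step 1: cell (1,0) = 21/4
Step 2: cell (1,0) = 221/48
Step 3: cell (1,0) = 32167/7200
Step 4: cell (1,0) = 185153/43200
Full grid after step 4:
  16777/4050 31891/8640 44357/14400 611/225
  185153/43200 169447/45000 15047/5000 37531/14400
  970637/216000 70319/18000 55631/18000 570173/216000
  29579/6480 874997/216000 705413/216000 18179/6480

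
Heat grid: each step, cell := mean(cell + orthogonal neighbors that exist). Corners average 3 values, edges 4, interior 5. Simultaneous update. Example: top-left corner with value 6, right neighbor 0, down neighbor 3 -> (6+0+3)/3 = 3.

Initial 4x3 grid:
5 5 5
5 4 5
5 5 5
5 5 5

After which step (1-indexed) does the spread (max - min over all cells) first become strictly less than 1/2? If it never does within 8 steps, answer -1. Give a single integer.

Answer: 1

Derivation:
Step 1: max=5, min=19/4, spread=1/4
  -> spread < 1/2 first at step 1
Step 2: max=5, min=477/100, spread=23/100
Step 3: max=1987/400, min=23189/4800, spread=131/960
Step 4: max=35609/7200, min=209449/43200, spread=841/8640
Step 5: max=7106627/1440000, min=83857949/17280000, spread=56863/691200
Step 6: max=63810457/12960000, min=756065659/155520000, spread=386393/6220800
Step 7: max=25499641187/5184000000, min=302646276869/62208000000, spread=26795339/497664000
Step 8: max=1528113850333/311040000000, min=18178584285871/3732480000000, spread=254051069/5971968000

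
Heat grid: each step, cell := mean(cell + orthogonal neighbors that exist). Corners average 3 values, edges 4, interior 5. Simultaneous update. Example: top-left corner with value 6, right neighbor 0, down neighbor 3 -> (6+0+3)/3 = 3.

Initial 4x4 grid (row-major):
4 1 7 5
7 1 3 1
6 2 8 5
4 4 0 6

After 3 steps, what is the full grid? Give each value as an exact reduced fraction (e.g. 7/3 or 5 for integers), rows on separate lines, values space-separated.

After step 1:
  4 13/4 4 13/3
  9/2 14/5 4 7/2
  19/4 21/5 18/5 5
  14/3 5/2 9/2 11/3
After step 2:
  47/12 281/80 187/48 71/18
  321/80 15/4 179/50 101/24
  1087/240 357/100 213/50 473/120
  143/36 119/30 107/30 79/18
After step 3:
  1373/360 603/160 26879/7200 1735/432
  389/96 737/200 23633/6000 14107/3600
  28951/7200 24091/6000 11351/3000 15119/3600
  8977/2160 848/225 3641/900 4283/1080

Answer: 1373/360 603/160 26879/7200 1735/432
389/96 737/200 23633/6000 14107/3600
28951/7200 24091/6000 11351/3000 15119/3600
8977/2160 848/225 3641/900 4283/1080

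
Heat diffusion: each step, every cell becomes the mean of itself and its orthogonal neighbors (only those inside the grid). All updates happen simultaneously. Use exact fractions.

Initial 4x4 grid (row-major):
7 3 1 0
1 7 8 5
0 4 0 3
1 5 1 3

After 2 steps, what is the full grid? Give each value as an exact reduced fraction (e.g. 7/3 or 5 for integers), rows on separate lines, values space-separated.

After step 1:
  11/3 9/2 3 2
  15/4 23/5 21/5 4
  3/2 16/5 16/5 11/4
  2 11/4 9/4 7/3
After step 2:
  143/36 473/120 137/40 3
  811/240 81/20 19/5 259/80
  209/80 61/20 78/25 737/240
  25/12 51/20 79/30 22/9

Answer: 143/36 473/120 137/40 3
811/240 81/20 19/5 259/80
209/80 61/20 78/25 737/240
25/12 51/20 79/30 22/9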